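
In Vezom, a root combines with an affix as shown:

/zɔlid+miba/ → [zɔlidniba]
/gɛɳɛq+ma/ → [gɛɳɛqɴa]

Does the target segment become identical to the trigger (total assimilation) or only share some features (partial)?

partial assimilation

The segment that alternates is /m/, which surfaces as [n] when adjacent to /d/.
/m/ is bilabial while /d/ is alveolar; the output [n] is alveolar, matching the trigger — so the feature that spreads is place.
Manner and voice are unchanged, so the assimilation is partial, not total.
The other alternating form patterns the same way: /m/ → [ɴ] after /q/ (bilabial → uvular, matching uvular) — only place changes, and always toward the preceding segment.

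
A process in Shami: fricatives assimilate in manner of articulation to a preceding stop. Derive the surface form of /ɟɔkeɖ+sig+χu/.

[ɟɔkeɖtigqu]

/s/ is a voiceless alveolar fricative. The preceding trigger /ɖ/ is a stop, so /s/ must become a stop as well.
The voiceless alveolar stop is [t], so /s/ → [t].
The same rule applies at the second boundary: /χ/ → [q] next to /g/.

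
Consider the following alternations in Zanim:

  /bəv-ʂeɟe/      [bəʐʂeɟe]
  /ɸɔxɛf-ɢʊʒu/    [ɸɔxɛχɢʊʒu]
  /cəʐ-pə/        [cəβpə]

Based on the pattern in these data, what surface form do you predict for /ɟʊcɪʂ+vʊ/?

The data show regressive place assimilation: /v/ → [ʐ] before /ʂ/; /f/ → [χ] before /ɢ/; /ʐ/ → [β] before /p/. In each pair only place changes, matching the following consonant, while manner and voice stay constant.
The rule targets /ʂ/ (voiceless retroflex fricative), which sits before the trigger /v/ (labiodental).
A voiceless labiodental fricative is [f], so the surface segment is [f].

[ɟʊcɪfvʊ]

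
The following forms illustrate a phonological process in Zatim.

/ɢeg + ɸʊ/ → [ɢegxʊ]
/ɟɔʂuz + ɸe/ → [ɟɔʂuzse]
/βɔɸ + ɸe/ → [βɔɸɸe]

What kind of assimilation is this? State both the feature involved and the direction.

The segment that alternates is /ɸ/, which surfaces as [x] when adjacent to /g/.
/ɸ/ is bilabial while /g/ is velar; the output [x] is velar, matching the trigger — so the feature that spreads is place.
Manner and voice are unchanged, so the assimilation is partial, not total.
Checking the remaining alternation: /ɸ/ → [s] after /z/ (bilabial → alveolar, matching alveolar) — only place changes, and always toward the preceding segment.
No alternation appears in [βɔɸɸe]: there the adjacent consonants already agree in place (/ɸ/ and /ɸ/ are both bilabial), so this form is consistent with the same rule.
Since the segment that changes follows the conditioning segment, the assimilation is progressive.

progressive place assimilation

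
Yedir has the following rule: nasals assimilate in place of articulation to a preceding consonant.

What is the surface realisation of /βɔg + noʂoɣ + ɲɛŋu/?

/n/ is a voiced alveolar nasal. The preceding trigger /g/ is velar, so /n/ must become velar as well.
Changing only its place to velar gives [ŋ] — the voiced velar nasal.
At the second juncture, /ɲ/ likewise becomes [ŋ] adjacent to /ɣ/.

[βɔgŋoʂoɣŋɛŋu]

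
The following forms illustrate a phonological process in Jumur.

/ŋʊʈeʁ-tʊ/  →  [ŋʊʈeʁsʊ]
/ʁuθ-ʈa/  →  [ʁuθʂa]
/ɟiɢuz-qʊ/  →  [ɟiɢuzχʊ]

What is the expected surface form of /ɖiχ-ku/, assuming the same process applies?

The data show progressive manner assimilation: /t/ → [s] after /ʁ/; /ʈ/ → [ʂ] after /θ/; /q/ → [χ] after /z/. In each pair only manner changes, matching the preceding consonant, while place and voice stay constant.
/k/ is a voiceless velar stop. The preceding trigger /χ/ is a fricative, so /k/ must become a fricative as well.
Changing only its manner to fricative gives [x] — the voiceless velar fricative.

[ɖiχxu]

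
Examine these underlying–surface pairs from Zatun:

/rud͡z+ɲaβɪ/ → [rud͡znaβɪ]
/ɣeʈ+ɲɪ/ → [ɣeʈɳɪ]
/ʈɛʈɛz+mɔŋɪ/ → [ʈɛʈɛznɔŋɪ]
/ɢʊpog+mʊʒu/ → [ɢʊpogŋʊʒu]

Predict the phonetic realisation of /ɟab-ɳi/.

[ɟabmi]

The data show progressive place assimilation: /ɲ/ → [n] after /d͡z/; /ɲ/ → [ɳ] after /ʈ/; /m/ → [n] after /z/; /m/ → [ŋ] after /g/. In each pair only place changes, matching the preceding consonant, while manner and voice stay constant.
/ɳ/ is a voiced retroflex nasal. The preceding trigger /b/ is bilabial, so /ɳ/ must become bilabial as well.
Changing only its place to bilabial gives [m] — the voiced bilabial nasal.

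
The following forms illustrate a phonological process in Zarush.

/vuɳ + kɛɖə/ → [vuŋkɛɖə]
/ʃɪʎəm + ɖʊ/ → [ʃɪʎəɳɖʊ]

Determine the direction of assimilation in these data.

Comparing underlying and surface forms, /ɳ/ → [ŋ] is the alternation; the neighbouring /k/ is constant.
The change retroflex → velar matches the place of the following /k/, identifying this as place assimilation.
The other alternating form patterns the same way: /m/ → [ɳ] before /ɖ/ (bilabial → retroflex, matching retroflex) — only place changes, and always toward the following segment.
Since the segment that changes precedes the conditioning segment, the assimilation is regressive.

regressive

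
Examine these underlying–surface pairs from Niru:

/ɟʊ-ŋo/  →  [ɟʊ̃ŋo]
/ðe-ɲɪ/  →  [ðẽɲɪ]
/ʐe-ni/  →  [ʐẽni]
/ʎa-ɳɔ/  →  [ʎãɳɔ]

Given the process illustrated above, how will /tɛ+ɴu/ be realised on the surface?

The data show regressive nasality assimilation (vowel nasalisation): /ʊ/ → [ʊ̃] before /ŋ/; /e/ → [ẽ] before /ɲ/; /e/ → [ẽ] before /n/; /a/ → [ã] before /ɳ/ — a vowel is nasalised by an immediately following nasal consonant.
The vowel /ɛ/ is adjacent to the following nasal /ɴ/, so it acquires [+nasal] and surfaces as [ɛ̃].

[tɛ̃ɴu]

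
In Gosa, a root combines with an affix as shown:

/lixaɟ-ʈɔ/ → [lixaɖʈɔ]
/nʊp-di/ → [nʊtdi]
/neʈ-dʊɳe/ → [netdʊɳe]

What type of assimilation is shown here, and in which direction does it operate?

The segment that alternates is /ɟ/, which surfaces as [ɖ] when adjacent to /ʈ/.
The change palatal → retroflex matches the place of the following /ʈ/, identifying this as place assimilation.
Manner and voice are unchanged, so the assimilation is partial, not total.
Checking the remaining alternations: /p/ → [t] before /d/ (bilabial → alveolar, matching alveolar); /ʈ/ → [t] before /d/ (retroflex → alveolar, matching alveolar) — only place changes, and always toward the following segment.
Since the segment that changes precedes the conditioning segment, the assimilation is regressive.

regressive place assimilation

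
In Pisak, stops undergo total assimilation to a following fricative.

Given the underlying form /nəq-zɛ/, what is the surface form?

[nəzzɛ]

/q/ is the segment targeted by the rule; it sits immediately before /z/, so it assimilates completely and surfaces as [z].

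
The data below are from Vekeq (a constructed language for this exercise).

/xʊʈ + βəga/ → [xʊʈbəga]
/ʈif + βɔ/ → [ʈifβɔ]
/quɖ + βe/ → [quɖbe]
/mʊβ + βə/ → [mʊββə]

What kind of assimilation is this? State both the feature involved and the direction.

Underlying /β/ is realised as [b] next to /ʈ/; /ʈ/ itself does not change.
/β/ is a fricative while /ʈ/ is a stop; the output [b] is a stop, matching the trigger — so the feature that spreads is manner.
Place and voice are unchanged, so the assimilation is partial, not total.
The other alternating form patterns the same way: /β/ → [b] after /ɖ/ (fricative → stop, matching a stop) — only manner changes, and always toward the preceding segment.
Nothing changes in [ʈifβɔ], [mʊββə]: there the adjacent consonants already agree in manner (/β/ and /f/ are both fricatives; /β/ and /β/ are both fricatives), so these forms are consistent with the same rule.
Since the segment that changes follows the conditioning segment, the assimilation is progressive.

progressive manner assimilation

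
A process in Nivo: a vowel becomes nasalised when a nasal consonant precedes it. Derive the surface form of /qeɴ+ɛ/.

[qeɴɛ̃]

/ɛ/ sits next to the nasal /ɴ/ and is therefore nasalised to [ɛ̃].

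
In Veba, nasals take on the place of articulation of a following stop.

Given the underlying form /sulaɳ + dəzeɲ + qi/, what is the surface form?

[sulandəzeɴqi]

The rule targets /ɳ/ (voiced retroflex nasal), which sits before the trigger /d/ (alveolar).
Changing only its place to alveolar gives [n] — the voiced alveolar nasal.
At the second juncture, /ɲ/ likewise becomes [ɴ] adjacent to /q/.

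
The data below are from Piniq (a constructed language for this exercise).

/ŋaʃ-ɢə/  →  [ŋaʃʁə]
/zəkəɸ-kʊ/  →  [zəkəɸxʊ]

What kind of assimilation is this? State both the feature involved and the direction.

progressive manner assimilation

The segment that alternates is /ɢ/, which surfaces as [ʁ] when adjacent to /ʃ/.
/ɢ/ is a stop while /ʃ/ is a fricative; the output [ʁ] is a fricative, matching the trigger — so the feature that spreads is manner.
Place and voice are unchanged, so the assimilation is partial, not total.
The same holds elsewhere in the data: /k/ → [x] after /ɸ/ (stop → fricative, matching a fricative) — only manner changes, and always toward the preceding segment.
Since the segment that changes follows the conditioning segment, the assimilation is progressive.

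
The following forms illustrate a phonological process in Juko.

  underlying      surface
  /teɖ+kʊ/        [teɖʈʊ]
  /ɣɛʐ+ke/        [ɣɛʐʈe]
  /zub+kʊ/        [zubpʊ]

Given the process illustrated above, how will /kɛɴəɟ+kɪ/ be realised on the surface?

The data show progressive place assimilation: /k/ → [ʈ] after /ɖ/; /k/ → [ʈ] after /ʐ/; /k/ → [p] after /b/. In each pair only place changes, matching the preceding consonant, while manner and voice stay constant.
The rule targets /k/ (voiceless velar stop), which sits after the trigger /ɟ/ (palatal).
Changing only its place to palatal gives [c] — the voiceless palatal stop.

[kɛɴəɟcɪ]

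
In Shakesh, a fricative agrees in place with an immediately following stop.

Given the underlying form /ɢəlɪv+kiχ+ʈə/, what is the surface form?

/v/ is a voiced labiodental fricative. The following trigger /k/ is velar, so /v/ must become velar as well.
Changing only its place to velar gives [ɣ] — the voiced velar fricative.
At the second juncture, /χ/ likewise becomes [ʂ] adjacent to /ʈ/.

[ɢəlɪɣkiʂʈə]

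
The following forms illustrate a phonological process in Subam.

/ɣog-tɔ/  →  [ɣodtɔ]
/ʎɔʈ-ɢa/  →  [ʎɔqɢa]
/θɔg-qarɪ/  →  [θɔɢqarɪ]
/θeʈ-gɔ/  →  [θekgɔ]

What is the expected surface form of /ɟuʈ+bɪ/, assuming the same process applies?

[ɟupbɪ]

The data show regressive place assimilation: /g/ → [d] before /t/; /ʈ/ → [q] before /ɢ/; /g/ → [ɢ] before /q/; /ʈ/ → [k] before /g/. In each pair only place changes, matching the following consonant, while manner and voice stay constant.
/ʈ/ is a voiceless retroflex stop. The following trigger /b/ is bilabial, so /ʈ/ must become bilabial as well.
The voiceless bilabial stop is [p], so /ʈ/ → [p].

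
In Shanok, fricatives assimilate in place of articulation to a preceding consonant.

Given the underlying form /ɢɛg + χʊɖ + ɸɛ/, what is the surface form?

[ɢɛgxʊɖʂɛ]

The rule targets /χ/ (voiceless uvular fricative), which sits after the trigger /g/ (velar).
The voiceless velar fricative is [x], so /χ/ → [x].
At the second juncture, /ɸ/ likewise becomes [ʂ] adjacent to /ɖ/.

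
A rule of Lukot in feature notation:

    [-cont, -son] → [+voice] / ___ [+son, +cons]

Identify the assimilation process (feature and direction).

The target ([-cont, -son], stops) acquires [+voice] next to a sonorant consonant ([+son, +cons]) — it takes on the voicing of its neighbour, so the feature that spreads is voicing.
Since the environment is written after the underscore, the trigger follows the target; the direction is regressive.

regressive voicing assimilation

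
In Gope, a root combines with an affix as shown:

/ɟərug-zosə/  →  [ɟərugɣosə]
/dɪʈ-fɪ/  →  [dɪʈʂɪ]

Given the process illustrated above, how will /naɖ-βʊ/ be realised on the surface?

The data show progressive place assimilation: /z/ → [ɣ] after /g/; /f/ → [ʂ] after /ʈ/. In each pair only place changes, matching the preceding consonant, while manner and voice stay constant.
The rule targets /β/ (voiced bilabial fricative), which sits after the trigger /ɖ/ (retroflex).
The voiced retroflex fricative is [ʐ], so /β/ → [ʐ].

[naɖʐʊ]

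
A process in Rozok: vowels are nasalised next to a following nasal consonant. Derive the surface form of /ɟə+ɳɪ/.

[ɟə̃ɳɪ]

The vowel /ə/ is adjacent to the following nasal /ɳ/, so it acquires [+nasal] and surfaces as [ə̃].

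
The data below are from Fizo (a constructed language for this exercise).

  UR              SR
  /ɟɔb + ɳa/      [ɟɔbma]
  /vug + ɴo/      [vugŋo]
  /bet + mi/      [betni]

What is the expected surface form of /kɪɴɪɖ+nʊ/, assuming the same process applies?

The data show progressive place assimilation: /ɳ/ → [m] after /b/; /ɴ/ → [ŋ] after /g/; /m/ → [n] after /t/. In each pair only place changes, matching the preceding consonant, while manner and voice stay constant.
/n/ is a voiced alveolar nasal. The preceding trigger /ɖ/ is retroflex, so /n/ must become retroflex as well.
A voiced retroflex nasal is [ɳ], so the surface segment is [ɳ].

[kɪɴɪɖɳʊ]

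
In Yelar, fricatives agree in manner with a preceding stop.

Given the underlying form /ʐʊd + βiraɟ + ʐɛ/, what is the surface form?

[ʐʊdbiraɟɖɛ]

/β/ is a voiced bilabial fricative. The preceding trigger /d/ is a stop, so /β/ must become a stop as well.
A voiced bilabial stop is [b], so the surface segment is [b].
The same rule applies at the second boundary: /ʐ/ → [ɖ] next to /ɟ/.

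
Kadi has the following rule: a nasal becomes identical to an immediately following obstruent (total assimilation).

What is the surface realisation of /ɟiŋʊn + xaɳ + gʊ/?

[ɟiŋʊxxaggʊ]

/n/ is the segment targeted by the rule; it sits immediately before /x/, so it assimilates completely and surfaces as [x].
The same rule applies at the second boundary: /ɳ/ → [g] next to /g/.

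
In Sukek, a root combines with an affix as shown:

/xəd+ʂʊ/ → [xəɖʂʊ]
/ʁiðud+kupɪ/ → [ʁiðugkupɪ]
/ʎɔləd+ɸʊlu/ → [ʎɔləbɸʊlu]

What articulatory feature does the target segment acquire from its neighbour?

place

Underlying /d/ is realised as [ɖ] next to /ʂ/; /ʂ/ itself does not change.
The change alveolar → retroflex matches the place of the following /ʂ/, identifying this as place assimilation.
The same holds elsewhere in the data: /d/ → [g] before /k/ (alveolar → velar, matching velar); /d/ → [b] before /ɸ/ (alveolar → bilabial, matching bilabial) — only place changes, and always toward the following segment.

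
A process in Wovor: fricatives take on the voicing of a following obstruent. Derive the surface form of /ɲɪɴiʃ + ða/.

The rule targets /ʃ/ (voiceless postalveolar fricative), which sits before the trigger /ð/ (voiced).
Changing only its voicing to voiced gives [ʒ] — the voiced postalveolar fricative.

[ɲɪɴiʒða]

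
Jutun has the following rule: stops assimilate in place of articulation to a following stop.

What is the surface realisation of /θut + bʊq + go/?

[θupbʊkgo]

/t/ is a voiceless alveolar stop. The following trigger /b/ is bilabial, so /t/ must become bilabial as well.
Changing only its place to bilabial gives [p] — the voiceless bilabial stop.
The same rule applies at the second boundary: /q/ → [k] next to /g/.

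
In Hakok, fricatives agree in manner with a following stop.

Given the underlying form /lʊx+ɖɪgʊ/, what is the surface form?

/x/ is a voiceless velar fricative. The following trigger /ɖ/ is a stop, so /x/ must become a stop as well.
The voiceless velar stop is [k], so /x/ → [k].

[lʊkɖɪgʊ]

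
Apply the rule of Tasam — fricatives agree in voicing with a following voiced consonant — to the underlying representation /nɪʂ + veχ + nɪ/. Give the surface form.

[nɪʐveʁnɪ]

The rule targets /ʂ/ (voiceless retroflex fricative), which sits before the trigger /v/ (voiced).
The voiced retroflex fricative is [ʐ], so /ʂ/ → [ʐ].
At the second juncture, /χ/ likewise becomes [ʁ] adjacent to /n/.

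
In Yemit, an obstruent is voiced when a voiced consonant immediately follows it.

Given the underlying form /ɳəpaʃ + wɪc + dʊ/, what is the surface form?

[ɳəpaʒwɪɟdʊ]

/ʃ/ is a voiceless postalveolar fricative. The following trigger /w/ is voiced, so /ʃ/ must become voiced as well.
Changing only its voicing to voiced gives [ʒ] — the voiced postalveolar fricative.
At the second juncture, /c/ likewise becomes [ɟ] adjacent to /d/.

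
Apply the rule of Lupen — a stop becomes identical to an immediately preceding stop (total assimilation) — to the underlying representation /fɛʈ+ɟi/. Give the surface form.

[fɛʈʈi]

/ɟ/ is the segment targeted by the rule; it sits immediately after /ʈ/, so it assimilates completely and surfaces as [ʈ].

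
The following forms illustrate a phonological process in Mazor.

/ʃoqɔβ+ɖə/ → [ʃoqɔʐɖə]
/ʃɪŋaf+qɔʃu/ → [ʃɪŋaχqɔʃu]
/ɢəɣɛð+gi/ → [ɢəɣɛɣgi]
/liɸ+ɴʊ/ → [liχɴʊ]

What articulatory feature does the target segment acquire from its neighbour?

place

The segment that alternates is /β/, which surfaces as [ʐ] when adjacent to /ɖ/.
/β/ is bilabial while /ɖ/ is retroflex; the output [ʐ] is retroflex, matching the trigger — so the feature that spreads is place.
The same holds elsewhere in the data: /f/ → [χ] before /q/ (labiodental → uvular, matching uvular); /ð/ → [ɣ] before /g/ (dental → velar, matching velar); /ɸ/ → [χ] before /ɴ/ (bilabial → uvular, matching uvular) — only place changes, and always toward the following segment.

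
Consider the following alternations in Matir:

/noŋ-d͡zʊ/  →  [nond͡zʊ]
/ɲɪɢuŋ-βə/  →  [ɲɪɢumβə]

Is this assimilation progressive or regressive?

The segment that alternates is /ŋ/, which surfaces as [n] when adjacent to /d͡z/.
The change velar → alveolar matches the place of the following /d͡z/, identifying this as place assimilation.
The other alternating form patterns the same way: /ŋ/ → [m] before /β/ (velar → bilabial, matching bilabial) — only place changes, and always toward the following segment.
Since the segment that changes precedes the conditioning segment, the assimilation is regressive.

regressive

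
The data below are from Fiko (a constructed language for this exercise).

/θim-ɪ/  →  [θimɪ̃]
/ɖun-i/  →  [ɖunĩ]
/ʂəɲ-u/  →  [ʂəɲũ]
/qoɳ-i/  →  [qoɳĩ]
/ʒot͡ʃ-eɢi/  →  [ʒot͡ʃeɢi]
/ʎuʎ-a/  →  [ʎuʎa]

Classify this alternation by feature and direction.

progressive nasality assimilation (vowel nasalisation)

The vowel /ɪ/ surfaces as nasalised [ɪ̃] next to the preceding nasal /m/ — it has acquired the [+nasal] feature of its neighbour.
Likewise in the remaining data: /i/ → [ĩ] after /n/; /u/ → [ũ] after /ɲ/; /i/ → [ĩ] after /ɳ/ — each time a vowel is nasalised next to a preceding nasal.
No change occurs in [ʒot͡ʃeɢi], [ʎuʎa] because the vowel at the boundary is adjacent to an oral consonant, not a nasal (/e/ next to /t͡ʃ/; /a/ next to /ʎ/).
Because the conditioning nasal is to the left of the vowel that changes, the process is progressive (perseverative).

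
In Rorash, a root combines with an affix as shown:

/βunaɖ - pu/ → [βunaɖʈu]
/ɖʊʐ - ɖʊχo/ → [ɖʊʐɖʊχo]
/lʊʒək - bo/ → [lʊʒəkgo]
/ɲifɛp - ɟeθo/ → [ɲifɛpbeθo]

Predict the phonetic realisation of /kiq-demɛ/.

The data show progressive place assimilation: /p/ → [ʈ] after /ɖ/; /b/ → [g] after /k/; /ɟ/ → [b] after /p/. In each pair only place changes, matching the preceding consonant, while manner and voice stay constant.
Nothing changes in [ɖʊʐɖʊχo]: there the adjacent consonants already agree in place (/ɖ/ and /ʐ/ are both retroflex), so this form is consistent with the same rule.
/d/ is a voiced alveolar stop. The preceding trigger /q/ is uvular, so /d/ must become uvular as well.
A voiced uvular stop is [ɢ], so the surface segment is [ɢ].

[kiqɢemɛ]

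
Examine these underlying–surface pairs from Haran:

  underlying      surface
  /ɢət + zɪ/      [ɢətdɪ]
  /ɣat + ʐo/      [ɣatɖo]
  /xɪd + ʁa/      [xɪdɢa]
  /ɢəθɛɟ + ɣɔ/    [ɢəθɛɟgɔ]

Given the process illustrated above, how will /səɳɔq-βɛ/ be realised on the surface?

The data show progressive manner assimilation: /z/ → [d] after /t/; /ʐ/ → [ɖ] after /t/; /ʁ/ → [ɢ] after /d/; /ɣ/ → [g] after /ɟ/. In each pair only manner changes, matching the preceding consonant, while place and voice stay constant.
/β/ is a voiced bilabial fricative. The preceding trigger /q/ is a stop, so /β/ must become a stop as well.
The voiced bilabial stop is [b], so /β/ → [b].

[səɳɔqbɛ]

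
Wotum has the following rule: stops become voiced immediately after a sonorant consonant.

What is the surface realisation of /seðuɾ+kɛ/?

[seðuɾgɛ]

The rule targets /k/ (voiceless velar stop), which sits after the trigger /ɾ/ (voiced).
Changing only its voicing to voiced gives [g] — the voiced velar stop.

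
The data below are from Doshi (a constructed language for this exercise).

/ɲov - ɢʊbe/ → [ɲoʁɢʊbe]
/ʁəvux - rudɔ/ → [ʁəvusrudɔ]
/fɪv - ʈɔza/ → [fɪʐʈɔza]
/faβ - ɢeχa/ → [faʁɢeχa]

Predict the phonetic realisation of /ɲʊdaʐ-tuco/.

The data show regressive place assimilation: /v/ → [ʁ] before /ɢ/; /x/ → [s] before /r/; /v/ → [ʐ] before /ʈ/; /β/ → [ʁ] before /ɢ/. In each pair only place changes, matching the following consonant, while manner and voice stay constant.
/ʐ/ is a voiced retroflex fricative. The following trigger /t/ is alveolar, so /ʐ/ must become alveolar as well.
The voiced alveolar fricative is [z], so /ʐ/ → [z].

[ɲʊdaztuco]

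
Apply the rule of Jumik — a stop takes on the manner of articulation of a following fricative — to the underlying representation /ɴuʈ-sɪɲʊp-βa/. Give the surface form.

/ʈ/ is a voiceless retroflex stop. The following trigger /s/ is a fricative, so /ʈ/ must become a fricative as well.
The voiceless retroflex fricative is [ʂ], so /ʈ/ → [ʂ].
The same rule applies at the second boundary: /p/ → [ɸ] next to /β/.

[ɴuʂsɪɲʊɸβa]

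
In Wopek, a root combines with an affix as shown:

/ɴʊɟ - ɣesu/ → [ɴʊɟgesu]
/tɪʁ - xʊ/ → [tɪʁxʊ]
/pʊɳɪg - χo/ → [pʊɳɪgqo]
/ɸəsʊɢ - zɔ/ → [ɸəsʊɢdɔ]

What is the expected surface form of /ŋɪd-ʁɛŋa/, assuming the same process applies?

[ŋɪdɢɛŋa]

The data show progressive manner assimilation: /ɣ/ → [g] after /ɟ/; /χ/ → [q] after /g/; /z/ → [d] after /ɢ/. In each pair only manner changes, matching the preceding consonant, while place and voice stay constant.
No alternation appears in [tɪʁxʊ]: there the adjacent consonants already agree in manner (/x/ and /ʁ/ are both fricatives), so this form is consistent with the same rule.
The rule targets /ʁ/ (voiced uvular fricative), which sits after the trigger /d/ (stop).
Changing only its manner to stop gives [ɢ] — the voiced uvular stop.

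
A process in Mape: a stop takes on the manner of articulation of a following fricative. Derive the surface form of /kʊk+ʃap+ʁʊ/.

[kʊxʃaɸʁʊ]

The rule targets /k/ (voiceless velar stop), which sits before the trigger /ʃ/ (fricative).
The voiceless velar fricative is [x], so /k/ → [x].
The same rule applies at the second boundary: /p/ → [ɸ] next to /ʁ/.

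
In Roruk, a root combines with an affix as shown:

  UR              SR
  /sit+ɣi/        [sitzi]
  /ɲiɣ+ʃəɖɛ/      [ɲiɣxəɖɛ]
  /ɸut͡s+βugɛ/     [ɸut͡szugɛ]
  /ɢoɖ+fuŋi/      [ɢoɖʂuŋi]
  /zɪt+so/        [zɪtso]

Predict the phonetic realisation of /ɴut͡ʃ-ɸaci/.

The data show progressive place assimilation: /ɣ/ → [z] after /t/; /ʃ/ → [x] after /ɣ/; /β/ → [z] after /t͡s/; /f/ → [ʂ] after /ɖ/. In each pair only place changes, matching the preceding consonant, while manner and voice stay constant.
No alternation appears in [zɪtso]: there the adjacent consonants already agree in place (/s/ and /t/ are both alveolar), so this form is consistent with the same rule.
The rule targets /ɸ/ (voiceless bilabial fricative), which sits after the trigger /t͡ʃ/ (postalveolar).
The voiceless postalveolar fricative is [ʃ], so /ɸ/ → [ʃ].

[ɴut͡ʃʃaci]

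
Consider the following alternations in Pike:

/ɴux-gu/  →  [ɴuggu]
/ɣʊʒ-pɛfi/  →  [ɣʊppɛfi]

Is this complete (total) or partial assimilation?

total assimilation

Underlying /x/ is realised as [g] next to /g/; /g/ itself does not change.
The output [g] is identical to the trigger /g/ — every feature (place, manner, voicing) has been copied — so this is total assimilation.
The other form behaves the same way: /ʒ/ → [p] before /p/ — in each case the output is a copy of the following consonant.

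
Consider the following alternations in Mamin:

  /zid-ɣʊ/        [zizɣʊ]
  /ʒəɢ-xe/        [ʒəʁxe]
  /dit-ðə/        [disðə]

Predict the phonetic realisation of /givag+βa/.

[givaɣβa]

The data show regressive manner assimilation: /d/ → [z] before /ɣ/; /ɢ/ → [ʁ] before /x/; /t/ → [s] before /ð/. In each pair only manner changes, matching the following consonant, while place and voice stay constant.
The rule targets /g/ (voiced velar stop), which sits before the trigger /β/ (fricative).
Changing only its manner to fricative gives [ɣ] — the voiced velar fricative.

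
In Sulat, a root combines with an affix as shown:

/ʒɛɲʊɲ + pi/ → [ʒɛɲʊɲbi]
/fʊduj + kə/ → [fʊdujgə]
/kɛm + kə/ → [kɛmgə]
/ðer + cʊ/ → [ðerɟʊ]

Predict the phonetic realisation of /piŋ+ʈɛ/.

[piŋɖɛ]

The data show progressive voicing assimilation: /p/ → [b] after /ɲ/; /k/ → [g] after /j/; /k/ → [g] after /m/; /c/ → [ɟ] after /r/. In each pair only voicing changes, matching the preceding consonant, while place and manner stay constant.
The rule targets /ʈ/ (voiceless retroflex stop), which sits after the trigger /ŋ/ (voiced).
The voiced retroflex stop is [ɖ], so /ʈ/ → [ɖ].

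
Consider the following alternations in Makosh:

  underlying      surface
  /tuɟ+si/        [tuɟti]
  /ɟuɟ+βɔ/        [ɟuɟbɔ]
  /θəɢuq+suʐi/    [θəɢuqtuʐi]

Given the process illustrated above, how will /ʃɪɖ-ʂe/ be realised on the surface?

The data show progressive manner assimilation: /s/ → [t] after /ɟ/; /β/ → [b] after /ɟ/; /s/ → [t] after /q/. In each pair only manner changes, matching the preceding consonant, while place and voice stay constant.
/ʂ/ is a voiceless retroflex fricative. The preceding trigger /ɖ/ is a stop, so /ʂ/ must become a stop as well.
Changing only its manner to stop gives [ʈ] — the voiceless retroflex stop.

[ʃɪɖʈe]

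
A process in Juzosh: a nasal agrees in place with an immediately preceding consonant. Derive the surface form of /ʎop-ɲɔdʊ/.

[ʎopmɔdʊ]

The rule targets /ɲ/ (voiced palatal nasal), which sits after the trigger /p/ (bilabial).
A voiced bilabial nasal is [m], so the surface segment is [m].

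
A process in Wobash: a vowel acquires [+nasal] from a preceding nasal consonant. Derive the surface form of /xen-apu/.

[xenãpu]

/a/ sits next to the nasal /n/ and is therefore nasalised to [ã].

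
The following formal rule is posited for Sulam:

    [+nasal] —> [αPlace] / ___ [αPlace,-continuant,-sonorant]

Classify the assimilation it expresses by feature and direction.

The rule copies the place features (abbreviated [Place]) from the environment onto the target, so the assimilating feature is place.
The conditioning segment sits to the right of the focus bar, meaning the trigger follows the segment that changes — regressive assimilation.

regressive place assimilation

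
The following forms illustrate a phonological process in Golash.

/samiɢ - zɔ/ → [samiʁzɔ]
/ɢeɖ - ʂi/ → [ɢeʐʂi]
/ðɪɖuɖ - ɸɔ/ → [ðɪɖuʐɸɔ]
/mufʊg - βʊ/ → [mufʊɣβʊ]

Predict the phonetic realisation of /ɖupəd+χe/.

[ɖupəzχe]

The data show regressive manner assimilation: /ɢ/ → [ʁ] before /z/; /ɖ/ → [ʐ] before /ʂ/; /ɖ/ → [ʐ] before /ɸ/; /g/ → [ɣ] before /β/. In each pair only manner changes, matching the following consonant, while place and voice stay constant.
The rule targets /d/ (voiced alveolar stop), which sits before the trigger /χ/ (fricative).
A voiced alveolar fricative is [z], so the surface segment is [z].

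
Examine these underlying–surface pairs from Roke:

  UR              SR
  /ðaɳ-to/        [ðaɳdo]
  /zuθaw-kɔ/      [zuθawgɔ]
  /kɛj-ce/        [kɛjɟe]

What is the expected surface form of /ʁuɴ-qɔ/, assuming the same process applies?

The data show progressive voicing assimilation: /t/ → [d] after /ɳ/; /k/ → [g] after /w/; /c/ → [ɟ] after /j/. In each pair only voicing changes, matching the preceding consonant, while place and manner stay constant.
The rule targets /q/ (voiceless uvular stop), which sits after the trigger /ɴ/ (voiced).
A voiced uvular stop is [ɢ], so the surface segment is [ɢ].

[ʁuɴɢɔ]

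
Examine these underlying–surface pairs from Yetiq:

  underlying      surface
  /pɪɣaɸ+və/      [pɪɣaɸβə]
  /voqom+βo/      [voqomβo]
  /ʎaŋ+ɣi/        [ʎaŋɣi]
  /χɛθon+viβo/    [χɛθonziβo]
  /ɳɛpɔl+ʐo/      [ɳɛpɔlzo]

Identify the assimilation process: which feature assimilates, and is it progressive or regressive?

Comparing underlying and surface forms, /v/ → [β] is the alternation; the neighbouring /ɸ/ is constant.
The change labiodental → bilabial matches the place of the preceding /ɸ/, identifying this as place assimilation.
Manner and voice are unchanged, so the assimilation is partial, not total.
Checking the remaining alternations: /v/ → [z] after /n/ (labiodental → alveolar, matching alveolar); /ʐ/ → [z] after /l/ (retroflex → alveolar, matching alveolar) — only place changes, and always toward the preceding segment.
No alternation appears in [voqomβo], [ʎaŋɣi]: there the adjacent consonants already agree in place (/β/ and /m/ are both bilabial; /ɣ/ and /ŋ/ are both velar), so these forms are consistent with the same rule.
The trigger is the preceding segment, so the direction is progressive (perseverative).

progressive place assimilation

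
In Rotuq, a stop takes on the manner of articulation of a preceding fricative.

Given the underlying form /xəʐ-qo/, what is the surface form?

/q/ is a voiceless uvular stop. The preceding trigger /ʐ/ is a fricative, so /q/ must become a fricative as well.
The voiceless uvular fricative is [χ], so /q/ → [χ].

[xəʐχo]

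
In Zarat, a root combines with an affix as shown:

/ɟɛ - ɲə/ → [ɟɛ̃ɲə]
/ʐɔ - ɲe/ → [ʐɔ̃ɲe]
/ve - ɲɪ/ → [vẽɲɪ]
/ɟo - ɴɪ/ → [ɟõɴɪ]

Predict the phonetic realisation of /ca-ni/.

The data show regressive nasality assimilation (vowel nasalisation): /ɛ/ → [ɛ̃] before /ɲ/; /ɔ/ → [ɔ̃] before /ɲ/; /e/ → [ẽ] before /ɲ/; /o/ → [õ] before /ɴ/ — a vowel is nasalised by an immediately following nasal consonant.
The vowel /a/ is adjacent to the following nasal /n/, so it acquires [+nasal] and surfaces as [ã].

[cãni]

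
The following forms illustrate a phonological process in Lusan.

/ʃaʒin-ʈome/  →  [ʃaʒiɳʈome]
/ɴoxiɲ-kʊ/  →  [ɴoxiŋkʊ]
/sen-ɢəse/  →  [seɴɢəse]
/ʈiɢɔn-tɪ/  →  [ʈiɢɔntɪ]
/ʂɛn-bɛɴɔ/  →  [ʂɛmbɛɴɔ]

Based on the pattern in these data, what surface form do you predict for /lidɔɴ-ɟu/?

The data show regressive place assimilation: /n/ → [ɳ] before /ʈ/; /ɲ/ → [ŋ] before /k/; /n/ → [ɴ] before /ɢ/; /n/ → [m] before /b/. In each pair only place changes, matching the following consonant, while manner and voice stay constant.
No alternation appears in [ʈiɢɔntɪ]: there the adjacent consonants already agree in place (/n/ and /t/ are both alveolar), so this form is consistent with the same rule.
/ɴ/ is a voiced uvular nasal. The following trigger /ɟ/ is palatal, so /ɴ/ must become palatal as well.
A voiced palatal nasal is [ɲ], so the surface segment is [ɲ].

[lidɔɲɟu]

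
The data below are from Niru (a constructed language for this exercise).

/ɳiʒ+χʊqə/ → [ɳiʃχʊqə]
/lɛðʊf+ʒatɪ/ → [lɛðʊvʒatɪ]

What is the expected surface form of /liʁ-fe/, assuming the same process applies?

The data show regressive voicing assimilation: /ʒ/ → [ʃ] before /χ/; /f/ → [v] before /ʒ/. In each pair only voicing changes, matching the following consonant, while place and manner stay constant.
The rule targets /ʁ/ (voiced uvular fricative), which sits before the trigger /f/ (voiceless).
The voiceless uvular fricative is [χ], so /ʁ/ → [χ].

[liχfe]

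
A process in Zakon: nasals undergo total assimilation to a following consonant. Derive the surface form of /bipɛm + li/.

/m/ is the segment targeted by the rule; it sits immediately before /l/, so it assimilates completely and surfaces as [l].

[bipɛlli]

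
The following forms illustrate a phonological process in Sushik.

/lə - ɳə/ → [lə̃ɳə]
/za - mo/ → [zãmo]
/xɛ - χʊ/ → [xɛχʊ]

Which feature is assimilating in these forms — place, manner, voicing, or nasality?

The vowel /ə/ surfaces as nasalised [ə̃] next to the following nasal /ɳ/ — it has acquired the [+nasal] feature of its neighbour.
Likewise in the remaining data: /a/ → [ã] before /m/ — each time a vowel is nasalised next to a following nasal.
No change occurs in [xɛχʊ] because the vowel at the boundary is adjacent to an oral consonant, not a nasal (/ɛ/ next to /χ/).

nasality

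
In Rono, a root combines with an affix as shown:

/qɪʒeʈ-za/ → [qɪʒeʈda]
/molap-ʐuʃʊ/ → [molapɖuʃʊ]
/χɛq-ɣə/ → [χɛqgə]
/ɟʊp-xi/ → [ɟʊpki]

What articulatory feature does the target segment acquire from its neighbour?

Comparing underlying and surface forms, /z/ → [d] is the alternation; the neighbouring /ʈ/ is constant.
The change fricative → stop matches the manner of the preceding /ʈ/, identifying this as manner assimilation.
The same holds elsewhere in the data: /ʐ/ → [ɖ] after /p/ (fricative → stop, matching a stop); /ɣ/ → [g] after /q/ (fricative → stop, matching a stop); /x/ → [k] after /p/ (fricative → stop, matching a stop) — only manner changes, and always toward the preceding segment.

manner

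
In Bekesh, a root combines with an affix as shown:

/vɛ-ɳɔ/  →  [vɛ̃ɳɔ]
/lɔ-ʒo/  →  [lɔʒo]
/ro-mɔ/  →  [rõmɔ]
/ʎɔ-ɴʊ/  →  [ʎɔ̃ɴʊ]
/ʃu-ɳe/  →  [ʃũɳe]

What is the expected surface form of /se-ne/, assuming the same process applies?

[sẽne]

The data show regressive nasality assimilation (vowel nasalisation): /ɛ/ → [ɛ̃] before /ɳ/; /o/ → [õ] before /m/; /ɔ/ → [ɔ̃] before /ɴ/; /u/ → [ũ] before /ɳ/ — a vowel is nasalised by an immediately following nasal consonant.
No change occurs in [lɔʒo] because the vowel at the boundary is adjacent to an oral consonant, not a nasal (/ɔ/ next to /ʒ/).
/e/ sits next to the nasal /n/ and is therefore nasalised to [ẽ].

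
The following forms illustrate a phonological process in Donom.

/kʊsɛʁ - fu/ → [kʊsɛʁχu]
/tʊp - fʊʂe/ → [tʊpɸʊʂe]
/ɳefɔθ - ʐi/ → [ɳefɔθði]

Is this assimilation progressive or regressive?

Underlying /f/ is realised as [χ] next to /ʁ/; /ʁ/ itself does not change.
The change labiodental → uvular matches the place of the preceding /ʁ/, identifying this as place assimilation.
The other alternating forms pattern the same way: /f/ → [ɸ] after /p/ (labiodental → bilabial, matching bilabial); /ʐ/ → [ð] after /θ/ (retroflex → dental, matching dental) — only place changes, and always toward the preceding segment.
Since the segment that changes follows the conditioning segment, the assimilation is progressive.

progressive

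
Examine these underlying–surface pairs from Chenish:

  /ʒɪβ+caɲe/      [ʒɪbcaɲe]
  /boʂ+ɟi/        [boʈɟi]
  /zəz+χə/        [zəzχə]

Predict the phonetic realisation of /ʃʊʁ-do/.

The data show regressive manner assimilation: /β/ → [b] before /c/; /ʂ/ → [ʈ] before /ɟ/. In each pair only manner changes, matching the following consonant, while place and voice stay constant.
Nothing changes in [zəzχə]: there the adjacent consonants already agree in manner (/z/ and /χ/ are both fricatives), so this form is consistent with the same rule.
The rule targets /ʁ/ (voiced uvular fricative), which sits before the trigger /d/ (stop).
A voiced uvular stop is [ɢ], so the surface segment is [ɢ].

[ʃʊɢdo]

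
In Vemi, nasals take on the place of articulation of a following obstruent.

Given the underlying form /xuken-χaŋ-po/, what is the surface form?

The rule targets /n/ (voiced alveolar nasal), which sits before the trigger /χ/ (uvular).
Changing only its place to uvular gives [ɴ] — the voiced uvular nasal.
At the second juncture, /ŋ/ likewise becomes [m] adjacent to /p/.

[xukeɴχampo]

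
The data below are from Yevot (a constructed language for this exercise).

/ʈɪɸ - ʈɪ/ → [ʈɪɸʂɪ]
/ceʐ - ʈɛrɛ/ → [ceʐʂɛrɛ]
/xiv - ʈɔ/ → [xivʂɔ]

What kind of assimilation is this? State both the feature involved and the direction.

The segment that alternates is /ʈ/, which surfaces as [ʂ] when adjacent to /ɸ/.
/ʈ/ is a stop while /ɸ/ is a fricative; the output [ʂ] is a fricative, matching the trigger — so the feature that spreads is manner.
Place and voice are unchanged, so the assimilation is partial, not total.
Checking the remaining alternations: /ʈ/ → [ʂ] after /ʐ/ (stop → fricative, matching a fricative); /ʈ/ → [ʂ] after /v/ (stop → fricative, matching a fricative) — only manner changes, and always toward the preceding segment.
The trigger is the preceding segment, so the direction is progressive (perseverative).

progressive manner assimilation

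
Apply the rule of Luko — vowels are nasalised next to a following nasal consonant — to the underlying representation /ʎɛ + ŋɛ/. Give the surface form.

[ʎɛ̃ŋɛ]

The vowel /ɛ/ is adjacent to the following nasal /ŋ/, so it acquires [+nasal] and surfaces as [ɛ̃].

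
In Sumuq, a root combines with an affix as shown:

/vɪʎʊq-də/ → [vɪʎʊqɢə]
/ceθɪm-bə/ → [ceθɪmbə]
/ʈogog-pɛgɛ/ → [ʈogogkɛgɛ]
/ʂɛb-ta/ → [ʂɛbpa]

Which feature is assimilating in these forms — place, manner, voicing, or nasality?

The segment that alternates is /d/, which surfaces as [ɢ] when adjacent to /q/.
/d/ is alveolar while /q/ is uvular; the output [ɢ] is uvular, matching the trigger — so the feature that spreads is place.
The same holds elsewhere in the data: /p/ → [k] after /g/ (bilabial → velar, matching velar); /t/ → [p] after /b/ (alveolar → bilabial, matching bilabial) — only place changes, and always toward the preceding segment.
No alternation appears in [ceθɪmbə]: there the adjacent consonants already agree in place (/b/ and /m/ are both bilabial), so this form is consistent with the same rule.

place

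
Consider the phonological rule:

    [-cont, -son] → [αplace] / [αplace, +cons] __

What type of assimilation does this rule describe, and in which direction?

progressive place assimilation

The rule copies the place features (abbreviated [place]) from the environment onto the target, so the assimilating feature is place.
The conditioning segment sits to the left of the focus bar, meaning the trigger precedes the segment that changes — progressive assimilation.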